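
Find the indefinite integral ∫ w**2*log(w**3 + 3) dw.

w**3*log(w**3 + 3)/3 - w**3/3 + log(w**3 + 3) + C

Let u = w**3 + 3, so du = (3*w**2) dw.
The integral becomes (1/3)·∫ log(u) du; integrate by parts with u′=log(u), dv′=du.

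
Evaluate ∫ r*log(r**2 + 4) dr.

Let u = r**2 + 4, so du = (2*r) dr.
The integral becomes (1/2)·∫ log(u) du; integrate by parts with u′=log(u), dv′=du.

r**2*log(r**2 + 4)/2 - r**2/2 + 2*log(r**2 + 4) + C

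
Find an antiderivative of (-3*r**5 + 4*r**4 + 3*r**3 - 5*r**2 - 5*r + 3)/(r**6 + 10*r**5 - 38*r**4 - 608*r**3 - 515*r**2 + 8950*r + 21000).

Factor the denominator: (r - 6)*(r - 5)*(r + 4)*(r + 5)**2*(r + 7).
Partial-fraction decomposition: -58789/(1872*(r + 7)) + 177461/(12100*(r + 5)) - 11403/(220*(r + 5)**2) + 3847/(270*(r + 4)) + 6647/(10800*(r - 5)) - 17703/(15730*(r - 6)).
Integrate each term; A/(r−a) gives A·log|r−a|; A/(r−a)² gives −A/(r−a).

-17703*log(r - 6)/15730 + 6647*log(r - 5)/10800 + 3847*log(r + 4)/270 + 177461*log(r + 5)/12100 - 58789*log(r + 7)/1872 + 11403/(220*r + 1100) + C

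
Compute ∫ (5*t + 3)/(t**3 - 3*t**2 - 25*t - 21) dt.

Factor the denominator: (t - 7)*(t + 1)*(t + 3).
Partial-fraction decomposition: -3/(5*(t + 3)) + 1/(8*(t + 1)) + 19/(40*(t - 7)).
Integrate each term: A/(t−a) contributes A·log|t−a|.

19*log(t - 7)/40 + log(t + 1)/8 - 3*log(t + 3)/5 + C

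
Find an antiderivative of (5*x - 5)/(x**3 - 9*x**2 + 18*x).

-5*log(x)/18 + 25*log(x - 6)/18 - 10*log(x - 3)/9 + C

Factor the denominator: x*(x - 6)*(x - 3).
Partial-fraction decomposition: -10/(9*(x - 3)) + 25/(18*(x - 6)) - 5/(18*x).
Integrate each term: A/(x−a) contributes A·log|x−a|.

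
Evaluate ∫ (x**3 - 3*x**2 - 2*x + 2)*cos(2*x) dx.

x**3*sin(2*x)/2 - 3*x**2*sin(2*x)/2 + 3*x**2*cos(2*x)/4 - 7*x*sin(2*x)/4 - 3*x*cos(2*x)/2 + 7*sin(2*x)/4 - 7*cos(2*x)/8 + C

Use integration by parts with u = x**3 - 3*x**2 - 2*x + 2, dv = cos(2*x) dx, so v = sin(2*x)/2.
Apply parts 3 times (tabular method): alternate signs, differentiate u down to 0, integrate dv up.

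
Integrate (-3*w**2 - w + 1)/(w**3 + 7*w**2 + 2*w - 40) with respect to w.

-13*log(w - 2)/42 + 43*log(w + 4)/6 - 69*log(w + 5)/7 + C

Factor the denominator: (w - 2)*(w + 4)*(w + 5).
Partial-fraction decomposition: -69/(7*(w + 5)) + 43/(6*(w + 4)) - 13/(42*(w - 2)).
Integrate each term: A/(w−a) contributes A·log|w−a|.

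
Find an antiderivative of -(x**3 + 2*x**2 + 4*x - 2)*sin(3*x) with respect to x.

Use integration by parts with u = x**3 + 2*x**2 + 4*x - 2, dv = -sin(3*x) dx, so v = cos(3*x)/3.
Apply parts 3 times (tabular method): alternate signs, differentiate u down to 0, integrate dv up.

x**3*cos(3*x)/3 - x**2*sin(3*x)/3 + 2*x**2*cos(3*x)/3 - 4*x*sin(3*x)/9 + 10*x*cos(3*x)/9 - 10*sin(3*x)/27 - 22*cos(3*x)/27 + C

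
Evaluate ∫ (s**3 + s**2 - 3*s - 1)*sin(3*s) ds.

Use integration by parts with u = s**3 + s**2 - 3*s - 1, dv = sin(3*s) ds, so v = -cos(3*s)/3.
Apply parts 3 times (tabular method): alternate signs, differentiate u down to 0, integrate dv up.

-s**3*cos(3*s)/3 + s**2*sin(3*s)/3 - s**2*cos(3*s)/3 + 2*s*sin(3*s)/9 + 11*s*cos(3*s)/9 - 11*sin(3*s)/27 + 11*cos(3*s)/27 + C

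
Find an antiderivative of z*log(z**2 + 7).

Let u = z**2 + 7, so du = (2*z) dz.
The integral becomes (1/2)·∫ log(u) du; integrate by parts with u′=log(u), dv′=du.

z**2*log(z**2 + 7)/2 - z**2/2 + 7*log(z**2 + 7)/2 + C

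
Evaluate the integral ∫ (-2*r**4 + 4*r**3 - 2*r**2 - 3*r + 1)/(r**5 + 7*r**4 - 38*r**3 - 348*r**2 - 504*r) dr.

Factor the denominator: r*(r - 7)*(r + 2)*(r + 6)**2.
Partial-fraction decomposition: -70043/(48672*(r + 6)) + 3509/(312*(r + 6)**2) - 65/(288*(r + 2)) - 3548/(10647*(r - 7)) - 1/(504*r).
Integrate each term; A/(r−a) gives A·log|r−a|; A/(r−a)² gives −A/(r−a).

-log(r)/504 - 3548*log(r - 7)/10647 - 65*log(r + 2)/288 - 70043*log(r + 6)/48672 - 3509/(312*r + 1872) + C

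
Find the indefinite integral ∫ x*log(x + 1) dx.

Use integration by parts with u = log(x + 1), dv = x dx.
Then du = 1/(x + 1) dx and v = x**2/2.

x**2*log(x + 1)/2 - x**2/4 + x/2 - log(x + 1)/2 + C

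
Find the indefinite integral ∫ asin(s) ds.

s*asin(s) + sqrt(-s**2 + 1) + C

Use integration by parts with u = arcsin(s), dv = ds.
Then du = 1/sqrt(-s**2 + 1) ds.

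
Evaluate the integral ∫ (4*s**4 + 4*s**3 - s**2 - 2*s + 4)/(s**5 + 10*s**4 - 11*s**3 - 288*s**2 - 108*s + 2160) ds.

Factor the denominator: (s - 4)*(s - 3)*(s + 5)*(s + 6)**2.
Partial-fraction decomposition: -9872/(405*(s + 6)) - 430/(9*(s + 6)**2) + 221/(8*(s + 5)) - 421/(648*(s - 3)) + 7/(5*(s - 4)).
Integrate each term; A/(s−a) gives A·log|s−a|; A/(s−a)² gives −A/(s−a).

7*log(s - 4)/5 - 421*log(s - 3)/648 + 221*log(s + 5)/8 - 9872*log(s + 6)/405 + 430/(9*s + 54) + C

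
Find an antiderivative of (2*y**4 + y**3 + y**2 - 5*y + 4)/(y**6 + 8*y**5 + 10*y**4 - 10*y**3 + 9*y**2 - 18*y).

Factor the denominator: y*(y - 1)*(y + 3)*(y + 6)*(y**2 + 1).
Partial-fraction decomposition: (89*y + 58)/(370*(y**2 + 1)) - 1223/(2331*(y + 6)) + 163/(360*(y + 3)) + 3/(56*(y - 1)) - 2/(9*y).
Integrate each term; A/(y−a) gives A·log|y−a|; the (By+D)/(y²+p²) term gives a log and an atan.

-2*log(y)/9 + 3*log(y - 1)/56 + 163*log(y + 3)/360 - 1223*log(y + 6)/2331 + 89*log(y**2 + 1)/740 + 29*atan(y)/185 + C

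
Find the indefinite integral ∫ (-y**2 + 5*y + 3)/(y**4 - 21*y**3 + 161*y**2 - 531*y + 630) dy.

Factor the denominator: (y - 7)*(y - 6)*(y - 5)*(y - 3).
Partial-fraction decomposition: -3/(8*(y - 3)) + 3/(4*(y - 5)) + 1/(y - 6) - 11/(8*(y - 7)).
Integrate each term: A/(y−a) contributes A·log|y−a|.

-11*log(y - 7)/8 + log(y - 6) + 3*log(y - 5)/4 - 3*log(y - 3)/8 + C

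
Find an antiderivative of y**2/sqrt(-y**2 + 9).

Substitute y = 3·sin(θ), so dy = 3·cos(θ) dθ and the radical becomes sqrt(-y**2 + 9) = 3·cos(θ) by the Pythagorean identity.
Integrate the resulting trig expression in θ, then back-substitute θ = asin(y/3), sin(θ) = y/3, cos(θ) = sqrt(-y**2 + 9)/3 (absorbing any constant into C).

-y*sqrt(-y**2 + 9)/2 + 9*asin(y/3)/2 + C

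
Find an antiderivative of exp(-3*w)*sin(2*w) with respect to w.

-3*exp(-3*w)*sin(2*w)/13 - 2*exp(-3*w)*cos(2*w)/13 + C

Let I denote the integral. Integrate by parts with u = sin(2*w), dv = exp(-3*w) dw, so v = -exp(-3*w)/3: I = -exp(-3*w)*sin(2*w)/3 + (2/3)·∫ exp(-3*w)*cos(2*w) dw.
Apply parts again with u = cos(2*w), dv = exp(-3*w) dw: ∫ exp(-3*w)*cos(2*w) dw = -exp(-3*w)*cos(2*w)/3 − (2/3)·I. Substituting back brings back I: I = -exp(-3*w)*sin(2*w)/3 - 2*exp(-3*w)*cos(2*w)/9 − (4/9)·I.
Solving for I: (1 + 4/9)·I equals the remaining terms, so I = (9/13)·(-exp(-3*w)*sin(2*w)/3 - 2*exp(-3*w)*cos(2*w)/9).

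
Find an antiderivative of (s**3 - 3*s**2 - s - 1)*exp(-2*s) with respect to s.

Use integration by parts with u = s**3 - 3*s**2 - s - 1, dv = exp(-2*s) ds, so v = -exp(-2*s)/2.
Apply parts 3 times (tabular method): alternate signs, differentiate u down to 0, integrate dv up.

(-4*s**3 + 6*s**2 + 10*s + 9)*exp(-2*s)/8 + C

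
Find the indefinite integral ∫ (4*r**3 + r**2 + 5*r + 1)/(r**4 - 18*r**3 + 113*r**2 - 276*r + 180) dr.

-3341*log(r - 6)/25 + 551*log(r - 5)/4 - 11*log(r - 1)/100 - 931/(5*r - 30) + C

Factor the denominator: (r - 6)**2*(r - 5)*(r - 1).
Partial-fraction decomposition: -11/(100*(r - 1)) + 551/(4*(r - 5)) - 3341/(25*(r - 6)) + 931/(5*(r - 6)**2).
Integrate each term; A/(r−a) gives A·log|r−a|; A/(r−a)² gives −A/(r−a).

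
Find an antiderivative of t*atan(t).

t**2*atan(t)/2 - t/2 + atan(t)/2 + C

Use integration by parts with u = arctan(t), dv = t dt.
Then du = 1/(t**2 + 1) dt.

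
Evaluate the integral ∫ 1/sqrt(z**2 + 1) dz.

Substitute z = tan(θ), so dz = sec(θ)^2 dθ and the radical becomes sqrt(z**2 + 1) = sec(θ) by the Pythagorean identity.
Integrate the resulting trig expression in θ, then back-substitute tan(θ) = z, sec(θ) = sqrt(z**2 + 1) (absorbing any constant into C).

log(z + sqrt(z**2 + 1)) + C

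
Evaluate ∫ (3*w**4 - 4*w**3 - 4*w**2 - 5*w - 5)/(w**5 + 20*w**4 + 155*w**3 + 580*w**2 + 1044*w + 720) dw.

23*log(w + 2)/8 - 325*log(w + 3)/6 + 975*log(w + 4)/4 - 765*log(w + 5)/2 + 4633*log(w + 6)/24 + C

Factor the denominator: (w + 2)*(w + 3)*(w + 4)*(w + 5)*(w + 6).
Partial-fraction decomposition: 4633/(24*(w + 6)) - 765/(2*(w + 5)) + 975/(4*(w + 4)) - 325/(6*(w + 3)) + 23/(8*(w + 2)).
Integrate each term: A/(w−a) contributes A·log|w−a|.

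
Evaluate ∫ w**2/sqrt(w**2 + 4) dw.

w*sqrt(w**2 + 4)/2 - 2*log(w + sqrt(w**2 + 4)) + C

Substitute w = 2·tan(θ), so dw = 2·sec(θ)^2 dθ and the radical becomes sqrt(w**2 + 4) = 2·sec(θ) by the Pythagorean identity.
Integrate the resulting trig expression in θ, then back-substitute tan(θ) = w/2, sec(θ) = sqrt(w**2 + 4)/2 (absorbing any constant into C).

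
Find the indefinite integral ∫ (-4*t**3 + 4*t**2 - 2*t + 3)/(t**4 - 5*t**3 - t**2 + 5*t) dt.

Factor the denominator: t*(t - 5)*(t - 1)*(t + 1).
Partial-fraction decomposition: -13/(12*(t + 1)) - 1/(8*(t - 1)) - 407/(120*(t - 5)) + 3/(5*t).
Integrate each term: A/(t−a) contributes A·log|t−a|.

3*log(t)/5 - 407*log(t - 5)/120 - log(t - 1)/8 - 13*log(t + 1)/12 + C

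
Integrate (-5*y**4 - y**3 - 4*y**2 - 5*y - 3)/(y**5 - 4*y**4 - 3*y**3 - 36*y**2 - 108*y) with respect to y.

log(y)/36 - 2291*log(y - 6)/720 - 81*log(y + 2)/208 - 142*log(y**2 + 9)/195 - 524*atan(y/3)/585 + C

Factor the denominator: y*(y - 6)*(y + 2)*(y**2 + 9).
Partial-fraction decomposition: -4*(71*y + 131)/(195*(y**2 + 9)) - 81/(208*(y + 2)) - 2291/(720*(y - 6)) + 1/(36*y).
Integrate each term; A/(y−a) gives A·log|y−a|; the (By+D)/(y²+p²) term gives a log and an atan.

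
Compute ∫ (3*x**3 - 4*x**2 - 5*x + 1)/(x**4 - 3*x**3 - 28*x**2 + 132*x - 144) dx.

109*log(x - 4)/20 - 31*log(x - 3)/9 - log(x - 2)/16 + 761*log(x + 6)/720 + C

Factor the denominator: (x - 4)*(x - 3)*(x - 2)*(x + 6).
Partial-fraction decomposition: 761/(720*(x + 6)) - 1/(16*(x - 2)) - 31/(9*(x - 3)) + 109/(20*(x - 4)).
Integrate each term: A/(x−a) contributes A·log|x−a|.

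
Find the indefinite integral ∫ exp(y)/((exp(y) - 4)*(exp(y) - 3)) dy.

log(exp(y) - 4) - log(exp(y) - 3) + C

Let u = e^y, du = e^y dy.
The integral becomes ∫ du/((u-4)(u-3)); decompose into partial fractions.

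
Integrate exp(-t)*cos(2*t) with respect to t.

Let I denote the integral. Integrate by parts with u = cos(2*t), dv = exp(-t) dt, so v = -exp(-t): I = -exp(-t)*cos(2*t) − 2·∫ exp(-t)*sin(2*t) dt.
Apply parts again with u = sin(2*t), dv = exp(-t) dt: ∫ exp(-t)*sin(2*t) dt = -exp(-t)*sin(2*t) + 2·I. Substituting back brings back I: I = 2*exp(-t)*sin(2*t) - exp(-t)*cos(2*t) − 4·I.
Solving for I: (1 + 4)·I equals the remaining terms, so I = (1/5)·(2*exp(-t)*sin(2*t) - exp(-t)*cos(2*t)).

2*exp(-t)*sin(2*t)/5 - exp(-t)*cos(2*t)/5 + C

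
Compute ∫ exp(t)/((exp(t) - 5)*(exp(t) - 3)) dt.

Let u = e^t, du = e^t dt.
The integral becomes ∫ du/((u-3)(u-5)); decompose into partial fractions.

log(exp(t) - 5)/2 - log(exp(t) - 3)/2 + C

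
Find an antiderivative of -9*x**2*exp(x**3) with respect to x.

Let u = x**3, so du = (3*x**2) dx.
Rewriting, the integral becomes -3·∫ e^u du = -3·e^u.
Substituting back, u = x**3.

-3*exp(x**3) + C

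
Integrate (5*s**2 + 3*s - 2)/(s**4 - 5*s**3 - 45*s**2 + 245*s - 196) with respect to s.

22*log(s - 7)/21 - 10*log(s - 4)/11 + log(s - 1)/24 - 111*log(s + 7)/616 + C

Factor the denominator: (s - 7)*(s - 4)*(s - 1)*(s + 7).
Partial-fraction decomposition: -111/(616*(s + 7)) + 1/(24*(s - 1)) - 10/(11*(s - 4)) + 22/(21*(s - 7)).
Integrate each term: A/(s−a) contributes A·log|s−a|.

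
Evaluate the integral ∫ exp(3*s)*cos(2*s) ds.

2*exp(3*s)*sin(2*s)/13 + 3*exp(3*s)*cos(2*s)/13 + C

Let I denote the integral. Integrate by parts with u = cos(2*s), dv = exp(3*s) ds, so v = exp(3*s)/3: I = exp(3*s)*cos(2*s)/3 + (2/3)·∫ exp(3*s)*sin(2*s) ds.
Apply parts again with u = sin(2*s), dv = exp(3*s) ds: ∫ exp(3*s)*sin(2*s) ds = exp(3*s)*sin(2*s)/3 − (2/3)·I. Substituting back brings back I: I = 2*exp(3*s)*sin(2*s)/9 + exp(3*s)*cos(2*s)/3 − (4/9)·I.
Solving for I: (1 + 4/9)·I equals the remaining terms, so I = (9/13)·(2*exp(3*s)*sin(2*s)/9 + exp(3*s)*cos(2*s)/3).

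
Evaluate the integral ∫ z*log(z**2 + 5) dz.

z**2*log(z**2 + 5)/2 - z**2/2 + 5*log(z**2 + 5)/2 + C

Let u = z**2 + 5, so du = (2*z) dz.
The integral becomes (1/2)·∫ log(u) du; integrate by parts with u′=log(u), dv′=du.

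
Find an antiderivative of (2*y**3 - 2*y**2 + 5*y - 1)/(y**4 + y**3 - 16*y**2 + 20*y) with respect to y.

Factor the denominator: y*(y - 2)**2*(y + 5).
Partial-fraction decomposition: 326/(245*(y + 5)) + 141/(196*(y - 2)) + 17/(14*(y - 2)**2) - 1/(20*y).
Integrate each term; A/(y−a) gives A·log|y−a|; A/(y−a)² gives −A/(y−a).

-log(y)/20 + 141*log(y - 2)/196 + 326*log(y + 5)/245 - 17/(14*y - 28) + C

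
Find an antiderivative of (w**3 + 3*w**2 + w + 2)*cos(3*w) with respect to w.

Use integration by parts with u = w**3 + 3*w**2 + w + 2, dv = cos(3*w) dw, so v = sin(3*w)/3.
Apply parts 3 times (tabular method): alternate signs, differentiate u down to 0, integrate dv up.

w**3*sin(3*w)/3 + w**2*sin(3*w) + w**2*cos(3*w)/3 + w*sin(3*w)/9 + 2*w*cos(3*w)/3 + 4*sin(3*w)/9 + cos(3*w)/27 + C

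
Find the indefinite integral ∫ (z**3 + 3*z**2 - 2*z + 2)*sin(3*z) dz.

Use integration by parts with u = z**3 + 3*z**2 - 2*z + 2, dv = sin(3*z) dz, so v = -cos(3*z)/3.
Apply parts 3 times (tabular method): alternate signs, differentiate u down to 0, integrate dv up.

-z**3*cos(3*z)/3 + z**2*sin(3*z)/3 - z**2*cos(3*z) + 2*z*sin(3*z)/3 + 8*z*cos(3*z)/9 - 8*sin(3*z)/27 - 4*cos(3*z)/9 + C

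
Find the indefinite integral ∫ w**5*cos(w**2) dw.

w**4*sin(w**2)/2 + w**2*cos(w**2) - sin(w**2) + C

Let u = w², du = 2w dw; rewrite as (1/2)∫ u^2·cos(1u) du.
Now integrate by parts 2 times.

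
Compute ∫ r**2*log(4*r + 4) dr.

r**3*log(4*r + 4)/3 - r**3/9 + r**2/6 - r/3 + log(r + 1)/3 + C

Use integration by parts with u = log(4*r + 4), dv = r**2 dr.
Then du = 4/(4*r + 4) dr and v = r**3/3.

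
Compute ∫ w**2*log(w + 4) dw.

w**3*log(w + 4)/3 - w**3/9 + 2*w**2/3 - 16*w/3 + 64*log(w + 4)/3 + C

Use integration by parts with u = log(w + 4), dv = w**2 dw.
Then du = 1/(w + 4) dw and v = w**3/3.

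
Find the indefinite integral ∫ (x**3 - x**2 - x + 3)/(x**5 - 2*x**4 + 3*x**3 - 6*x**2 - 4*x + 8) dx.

Factor the denominator: (x - 2)*(x - 1)*(x + 1)*(x**2 + 4).
Partial-fraction decomposition: -(3*x - 34)/(40*(x**2 + 4)) + 1/(15*(x + 1)) - 1/(5*(x - 1)) + 5/(24*(x - 2)).
Integrate each term; A/(x−a) gives A·log|x−a|; the (Bx+D)/(x²+p²) term gives a log and an atan.

5*log(x - 2)/24 - log(x - 1)/5 + log(x + 1)/15 - 3*log(x**2 + 4)/80 + 17*atan(x/2)/40 + C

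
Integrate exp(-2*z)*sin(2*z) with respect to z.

-exp(-2*z)*sin(2*z)/4 - exp(-2*z)*cos(2*z)/4 + C

Let I denote the integral. Integrate by parts with u = sin(2*z), dv = exp(-2*z) dz, so v = -exp(-2*z)/2: I = -exp(-2*z)*sin(2*z)/2 + ∫ exp(-2*z)*cos(2*z) dz.
Apply parts again with u = cos(2*z), dv = exp(-2*z) dz: ∫ exp(-2*z)*cos(2*z) dz = -exp(-2*z)*cos(2*z)/2 − I. Substituting back brings back I: I = -exp(-2*z)*sin(2*z)/2 - exp(-2*z)*cos(2*z)/2 − I.
Solving for I: (1 + 1)·I equals the remaining terms, so I = (1/2)·(-exp(-2*z)*sin(2*z)/2 - exp(-2*z)*cos(2*z)/2).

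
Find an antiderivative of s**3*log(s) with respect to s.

s**4*log(s)/4 - s**4/16 + C

Use integration by parts with u = log(s), dv = s**3 ds.
Then du = 1/s ds and v = s**4/4.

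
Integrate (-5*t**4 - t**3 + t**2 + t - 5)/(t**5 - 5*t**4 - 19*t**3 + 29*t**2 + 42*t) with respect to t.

-5*log(t)/42 - 12297*log(t - 7)/2800 + 29*log(t - 2)/50 + 3*log(t + 1)/16 - 377*log(t + 3)/300 + C

Factor the denominator: t*(t - 7)*(t - 2)*(t + 1)*(t + 3).
Partial-fraction decomposition: -377/(300*(t + 3)) + 3/(16*(t + 1)) + 29/(50*(t - 2)) - 12297/(2800*(t - 7)) - 5/(42*t).
Integrate each term: A/(t−a) contributes A·log|t−a|.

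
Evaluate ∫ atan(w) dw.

Use integration by parts with u = arctan(w), dv = dw.
Then du = 1/(w**2 + 1) dw.

w*atan(w) - log(w**2 + 1)/2 + C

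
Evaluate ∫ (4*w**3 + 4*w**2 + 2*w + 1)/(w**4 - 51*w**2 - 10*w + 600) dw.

Factor the denominator: (w - 6)*(w - 4)*(w + 5)**2.
Partial-fraction decomposition: 17758/(9801*(w + 5)) - 409/(99*(w + 5)**2) - 329/(162*(w - 4)) + 1021/(242*(w - 6)).
Integrate each term; A/(w−a) gives A·log|w−a|; A/(w−a)² gives −A/(w−a).

1021*log(w - 6)/242 - 329*log(w - 4)/162 + 17758*log(w + 5)/9801 + 409/(99*w + 495) + C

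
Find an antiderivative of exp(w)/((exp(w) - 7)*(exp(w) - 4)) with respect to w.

Let u = e^w, du = e^w dw.
The integral becomes ∫ du/((u-7)(u-4)); decompose into partial fractions.

log(exp(w) - 7)/3 - log(exp(w) - 4)/3 + C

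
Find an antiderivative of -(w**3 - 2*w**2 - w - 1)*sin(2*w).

Use integration by parts with u = w**3 - 2*w**2 - w - 1, dv = -sin(2*w) dw, so v = cos(2*w)/2.
Apply parts 3 times (tabular method): alternate signs, differentiate u down to 0, integrate dv up.

w**3*cos(2*w)/2 - 3*w**2*sin(2*w)/4 - w**2*cos(2*w) + w*sin(2*w) - 5*w*cos(2*w)/4 + 5*sin(2*w)/8 + C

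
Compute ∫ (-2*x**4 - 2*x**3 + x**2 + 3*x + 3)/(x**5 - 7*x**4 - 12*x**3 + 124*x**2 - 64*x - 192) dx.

-2967*log(x - 6)/560 + 609*log(x - 4)/160 - 35*log(x - 2)/144 - log(x + 1)/315 - 377*log(x + 4)/1440 + C

Factor the denominator: (x - 6)*(x - 4)*(x - 2)*(x + 1)*(x + 4).
Partial-fraction decomposition: -377/(1440*(x + 4)) - 1/(315*(x + 1)) - 35/(144*(x - 2)) + 609/(160*(x - 4)) - 2967/(560*(x - 6)).
Integrate each term: A/(x−a) contributes A·log|x−a|.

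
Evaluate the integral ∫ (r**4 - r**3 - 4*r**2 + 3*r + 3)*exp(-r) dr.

Use integration by parts with u = r**4 - r**3 - 4*r**2 + 3*r + 3, dv = exp(-r) dr, so v = -exp(-r).
Apply parts 4 times (tabular method): alternate signs, differentiate u down to 0, integrate dv up.

(-r**4 - 3*r**3 - 5*r**2 - 13*r - 16)*exp(-r) + C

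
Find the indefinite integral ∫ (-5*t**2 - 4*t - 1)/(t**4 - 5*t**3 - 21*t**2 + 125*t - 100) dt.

Factor the denominator: (t - 5)*(t - 4)*(t - 1)*(t + 5).
Partial-fraction decomposition: 53/(270*(t + 5)) - 5/(36*(t - 1)) + 97/(27*(t - 4)) - 73/(20*(t - 5)).
Integrate each term: A/(t−a) contributes A·log|t−a|.

-73*log(t - 5)/20 + 97*log(t - 4)/27 - 5*log(t - 1)/36 + 53*log(t + 5)/270 + C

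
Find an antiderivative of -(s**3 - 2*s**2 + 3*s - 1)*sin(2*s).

Use integration by parts with u = s**3 - 2*s**2 + 3*s - 1, dv = -sin(2*s) ds, so v = cos(2*s)/2.
Apply parts 3 times (tabular method): alternate signs, differentiate u down to 0, integrate dv up.

s**3*cos(2*s)/2 - 3*s**2*sin(2*s)/4 - s**2*cos(2*s) + s*sin(2*s) + 3*s*cos(2*s)/4 - 3*sin(2*s)/8 + C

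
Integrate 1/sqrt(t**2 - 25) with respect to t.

log(t + sqrt(t**2 - 25)) + C

Substitute t = 5·sec(θ), so dt = 5·sec(θ)*tan(θ) dθ and the radical becomes sqrt(t**2 - 25) = 5·tan(θ) by the Pythagorean identity.
Integrate the resulting trig expression in θ, then back-substitute sec(θ) = t/5, tan(θ) = sqrt(t**2 - 25)/5 (absorbing any constant into C).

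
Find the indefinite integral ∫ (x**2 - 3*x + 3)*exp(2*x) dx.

Use integration by parts with u = x**2 - 3*x + 3, dv = exp(2*x) dx, so v = exp(2*x)/2.
Apply parts 2 times (tabular method): alternate signs, differentiate u down to 0, integrate dv up.

(x**2 - 4*x + 5)*exp(2*x)/2 + C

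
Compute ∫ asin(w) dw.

w*asin(w) + sqrt(-w**2 + 1) + C

Use integration by parts with u = arcsin(w), dv = dw.
Then du = 1/sqrt(-w**2 + 1) dw.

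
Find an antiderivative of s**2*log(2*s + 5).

s**3*log(2*s + 5)/3 - s**3/9 + 5*s**2/12 - 25*s/12 + 125*log(2*s + 5)/24 + C

Use integration by parts with u = log(2*s + 5), dv = s**2 ds.
Then du = 2/(2*s + 5) ds and v = s**3/3.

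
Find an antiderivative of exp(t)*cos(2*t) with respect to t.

Let I denote the integral. Integrate by parts with u = cos(2*t), dv = exp(t) dt, so v = exp(t): I = exp(t)*cos(2*t) + 2·∫ exp(t)*sin(2*t) dt.
Apply parts again with u = sin(2*t), dv = exp(t) dt: ∫ exp(t)*sin(2*t) dt = exp(t)*sin(2*t) − 2·I. Substituting back brings back I: I = 2*exp(t)*sin(2*t) + exp(t)*cos(2*t) − 4·I.
Solving for I: (1 + 4)·I equals the remaining terms, so I = (1/5)·(2*exp(t)*sin(2*t) + exp(t)*cos(2*t)).

2*exp(t)*sin(2*t)/5 + exp(t)*cos(2*t)/5 + C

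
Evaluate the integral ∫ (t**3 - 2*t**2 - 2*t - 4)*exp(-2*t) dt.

(-4*t**3 + 2*t**2 + 10*t + 21)*exp(-2*t)/8 + C

Use integration by parts with u = t**3 - 2*t**2 - 2*t - 4, dv = exp(-2*t) dt, so v = -exp(-2*t)/2.
Apply parts 3 times (tabular method): alternate signs, differentiate u down to 0, integrate dv up.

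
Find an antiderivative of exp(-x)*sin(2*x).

-exp(-x)*sin(2*x)/5 - 2*exp(-x)*cos(2*x)/5 + C

Let I denote the integral. Integrate by parts with u = sin(2*x), dv = exp(-x) dx, so v = -exp(-x): I = -exp(-x)*sin(2*x) + 2·∫ exp(-x)*cos(2*x) dx.
Apply parts again with u = cos(2*x), dv = exp(-x) dx: ∫ exp(-x)*cos(2*x) dx = -exp(-x)*cos(2*x) − 2·I. Substituting back brings back I: I = -exp(-x)*sin(2*x) - 2*exp(-x)*cos(2*x) − 4·I.
Solving for I: (1 + 4)·I equals the remaining terms, so I = (1/5)·(-exp(-x)*sin(2*x) - 2*exp(-x)*cos(2*x)).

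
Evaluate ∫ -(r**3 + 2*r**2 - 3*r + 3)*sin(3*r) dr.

Use integration by parts with u = r**3 + 2*r**2 - 3*r + 3, dv = -sin(3*r) dr, so v = cos(3*r)/3.
Apply parts 3 times (tabular method): alternate signs, differentiate u down to 0, integrate dv up.

r**3*cos(3*r)/3 - r**2*sin(3*r)/3 + 2*r**2*cos(3*r)/3 - 4*r*sin(3*r)/9 - 11*r*cos(3*r)/9 + 11*sin(3*r)/27 + 23*cos(3*r)/27 + C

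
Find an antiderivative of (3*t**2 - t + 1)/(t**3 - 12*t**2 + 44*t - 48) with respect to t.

Factor the denominator: (t - 6)*(t - 4)*(t - 2).
Partial-fraction decomposition: 11/(8*(t - 2)) - 45/(4*(t - 4)) + 103/(8*(t - 6)).
Integrate each term: A/(t−a) contributes A·log|t−a|.

103*log(t - 6)/8 - 45*log(t - 4)/4 + 11*log(t - 2)/8 + C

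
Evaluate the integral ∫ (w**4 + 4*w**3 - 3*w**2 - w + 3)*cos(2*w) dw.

w**4*sin(2*w)/2 + 2*w**3*sin(2*w) + w**3*cos(2*w) - 3*w**2*sin(2*w) + 3*w**2*cos(2*w) - 7*w*sin(2*w)/2 - 3*w*cos(2*w) + 3*sin(2*w) - 7*cos(2*w)/4 + C

Use integration by parts with u = w**4 + 4*w**3 - 3*w**2 - w + 3, dv = cos(2*w) dw, so v = sin(2*w)/2.
Apply parts 4 times (tabular method): alternate signs, differentiate u down to 0, integrate dv up.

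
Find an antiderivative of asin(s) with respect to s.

s*asin(s) + sqrt(-s**2 + 1) + C

Use integration by parts with u = arcsin(s), dv = ds.
Then du = 1/sqrt(-s**2 + 1) ds.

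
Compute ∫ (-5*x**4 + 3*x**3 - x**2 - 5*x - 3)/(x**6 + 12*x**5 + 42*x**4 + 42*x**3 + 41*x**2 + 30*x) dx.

-log(x)/10 + 7*log(x + 1)/40 - 3503*log(x + 5)/520 + 2379*log(x + 6)/370 + 223*log(x**2 + 1)/1924 + 34*atan(x)/481 + C

Factor the denominator: x*(x + 1)*(x + 5)*(x + 6)*(x**2 + 1).
Partial-fraction decomposition: (223*x + 68)/(962*(x**2 + 1)) + 2379/(370*(x + 6)) - 3503/(520*(x + 5)) + 7/(40*(x + 1)) - 1/(10*x).
Integrate each term; A/(x−a) gives A·log|x−a|; the (Bx+D)/(x²+p²) term gives a log and an atan.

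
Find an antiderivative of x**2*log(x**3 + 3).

Let u = x**3 + 3, so du = (3*x**2) dx.
The integral becomes (1/3)·∫ log(u) du; integrate by parts with u′=log(u), dv′=du.

x**3*log(x**3 + 3)/3 - x**3/3 + log(x**3 + 3) + C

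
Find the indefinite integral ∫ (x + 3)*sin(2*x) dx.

-x*cos(2*x)/2 + sin(2*x)/4 - 3*cos(2*x)/2 + C

Use integration by parts with u = x + 3, dv = sin(2*x) dx, so v = -cos(2*x)/2.
Apply parts 1 times (tabular method): alternate signs, differentiate u down to 0, integrate dv up.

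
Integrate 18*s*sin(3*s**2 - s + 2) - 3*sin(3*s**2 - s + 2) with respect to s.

Let u = 3*s**2 - s + 2, so du = (6*s - 1) ds.
Rewriting, the integral becomes 3·∫ sin(u) du = 3·-cos(u).
Substituting back, u = 3*s**2 - s + 2.

-3*cos(3*s**2 - s + 2) + C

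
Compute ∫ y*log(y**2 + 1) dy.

y**2*log(y**2 + 1)/2 - y**2/2 + log(y**2 + 1)/2 + C

Let u = y**2 + 1, so du = (2*y) dy.
The integral becomes (1/2)·∫ log(u) du; integrate by parts with u′=log(u), dv′=du.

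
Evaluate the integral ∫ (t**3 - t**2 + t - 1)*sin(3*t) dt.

-t**3*cos(3*t)/3 + t**2*sin(3*t)/3 + t**2*cos(3*t)/3 - 2*t*sin(3*t)/9 - t*cos(3*t)/9 + sin(3*t)/27 + 7*cos(3*t)/27 + C

Use integration by parts with u = t**3 - t**2 + t - 1, dv = sin(3*t) dt, so v = -cos(3*t)/3.
Apply parts 3 times (tabular method): alternate signs, differentiate u down to 0, integrate dv up.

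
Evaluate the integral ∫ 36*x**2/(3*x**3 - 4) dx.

4*log(3*x**3 - 4) + C

Let u = 3*x**3 - 4, so du = (9*x**2) dx.
Rewriting, the integral becomes 4·∫ 1/u du = 4·log(u).
Substituting back, u = 3*x**3 - 4.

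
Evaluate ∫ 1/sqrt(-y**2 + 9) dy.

Substitute y = 3·sin(θ), so dy = 3·cos(θ) dθ and the radical becomes sqrt(-y**2 + 9) = 3·cos(θ) by the Pythagorean identity.
Integrate the resulting trig expression in θ, then back-substitute θ = asin(y/3), sin(θ) = y/3, cos(θ) = sqrt(-y**2 + 9)/3 (absorbing any constant into C).

asin(y/3) + C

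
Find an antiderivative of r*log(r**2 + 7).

Let u = r**2 + 7, so du = (2*r) dr.
The integral becomes (1/2)·∫ log(u) du; integrate by parts with u′=log(u), dv′=du.

r**2*log(r**2 + 7)/2 - r**2/2 + 7*log(r**2 + 7)/2 + C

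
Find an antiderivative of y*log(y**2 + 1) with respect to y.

Let u = y**2 + 1, so du = (2*y) dy.
The integral becomes (1/2)·∫ log(u) du; integrate by parts with u′=log(u), dv′=du.

y**2*log(y**2 + 1)/2 - y**2/2 + log(y**2 + 1)/2 + C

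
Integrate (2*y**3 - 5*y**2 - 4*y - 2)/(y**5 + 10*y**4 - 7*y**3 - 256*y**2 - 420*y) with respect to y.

Factor the denominator: y*(y - 5)*(y + 2)*(y + 6)*(y + 7).
Partial-fraction decomposition: -181/(84*(y + 7)) + 295/(132*(y + 6)) - 3/(28*(y + 2)) + 103/(4620*(y - 5)) + 1/(210*y).
Integrate each term: A/(y−a) contributes A·log|y−a|.

log(y)/210 + 103*log(y - 5)/4620 - 3*log(y + 2)/28 + 295*log(y + 6)/132 - 181*log(y + 7)/84 + C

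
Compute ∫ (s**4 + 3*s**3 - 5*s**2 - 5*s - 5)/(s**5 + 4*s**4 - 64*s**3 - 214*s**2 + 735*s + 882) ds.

3145*log(s - 7)/5824 - 97*log(s - 3)/1440 - 7*log(s + 1)/960 - 493*log(s + 6)/585 + 1157*log(s + 7)/840 + C

Factor the denominator: (s - 7)*(s - 3)*(s + 1)*(s + 6)*(s + 7).
Partial-fraction decomposition: 1157/(840*(s + 7)) - 493/(585*(s + 6)) - 7/(960*(s + 1)) - 97/(1440*(s - 3)) + 3145/(5824*(s - 7)).
Integrate each term: A/(s−a) contributes A·log|s−a|.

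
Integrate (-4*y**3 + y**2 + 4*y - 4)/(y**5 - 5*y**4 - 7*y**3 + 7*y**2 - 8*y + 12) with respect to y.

-101*log(y - 6)/185 + log(y - 1)/10 + log(y + 2)/5 + 91*log(y**2 + 1)/740 - 157*atan(y)/370 + C

Factor the denominator: (y - 6)*(y - 1)*(y + 2)*(y**2 + 1).
Partial-fraction decomposition: (91*y - 157)/(370*(y**2 + 1)) + 1/(5*(y + 2)) + 1/(10*(y - 1)) - 101/(185*(y - 6)).
Integrate each term; A/(y−a) gives A·log|y−a|; the (By+D)/(y²+p²) term gives a log and an atan.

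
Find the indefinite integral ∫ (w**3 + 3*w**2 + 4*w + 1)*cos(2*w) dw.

Use integration by parts with u = w**3 + 3*w**2 + 4*w + 1, dv = cos(2*w) dw, so v = sin(2*w)/2.
Apply parts 3 times (tabular method): alternate signs, differentiate u down to 0, integrate dv up.

w**3*sin(2*w)/2 + 3*w**2*sin(2*w)/2 + 3*w**2*cos(2*w)/4 + 5*w*sin(2*w)/4 + 3*w*cos(2*w)/2 - sin(2*w)/4 + 5*cos(2*w)/8 + C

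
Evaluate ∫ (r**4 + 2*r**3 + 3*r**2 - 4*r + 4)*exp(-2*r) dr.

(-2*r**4 - 8*r**3 - 18*r**2 - 10*r - 13)*exp(-2*r)/4 + C

Use integration by parts with u = r**4 + 2*r**3 + 3*r**2 - 4*r + 4, dv = exp(-2*r) dr, so v = -exp(-2*r)/2.
Apply parts 4 times (tabular method): alternate signs, differentiate u down to 0, integrate dv up.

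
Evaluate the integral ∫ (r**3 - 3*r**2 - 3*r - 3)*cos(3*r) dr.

Use integration by parts with u = r**3 - 3*r**2 - 3*r - 3, dv = cos(3*r) dr, so v = sin(3*r)/3.
Apply parts 3 times (tabular method): alternate signs, differentiate u down to 0, integrate dv up.

r**3*sin(3*r)/3 - r**2*sin(3*r) + r**2*cos(3*r)/3 - 11*r*sin(3*r)/9 - 2*r*cos(3*r)/3 - 7*sin(3*r)/9 - 11*cos(3*r)/27 + C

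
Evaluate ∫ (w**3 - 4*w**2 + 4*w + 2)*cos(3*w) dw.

Use integration by parts with u = w**3 - 4*w**2 + 4*w + 2, dv = cos(3*w) dw, so v = sin(3*w)/3.
Apply parts 3 times (tabular method): alternate signs, differentiate u down to 0, integrate dv up.

w**3*sin(3*w)/3 - 4*w**2*sin(3*w)/3 + w**2*cos(3*w)/3 + 10*w*sin(3*w)/9 - 8*w*cos(3*w)/9 + 26*sin(3*w)/27 + 10*cos(3*w)/27 + C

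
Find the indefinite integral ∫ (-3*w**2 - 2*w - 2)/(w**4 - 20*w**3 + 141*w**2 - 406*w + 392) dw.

Factor the denominator: (w - 7)**2*(w - 4)*(w - 2).
Partial-fraction decomposition: 9/(25*(w - 2)) - 29/(9*(w - 4)) + 644/(225*(w - 7)) - 163/(15*(w - 7)**2).
Integrate each term; A/(w−a) gives A·log|w−a|; A/(w−a)² gives −A/(w−a).

644*log(w - 7)/225 - 29*log(w - 4)/9 + 9*log(w - 2)/25 + 163/(15*w - 105) + C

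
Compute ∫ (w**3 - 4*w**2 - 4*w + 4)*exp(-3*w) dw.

Use integration by parts with u = w**3 - 4*w**2 - 4*w + 4, dv = exp(-3*w) dw, so v = -exp(-3*w)/3.
Apply parts 3 times (tabular method): alternate signs, differentiate u down to 0, integrate dv up.

(-w**3 + 3*w**2 + 6*w - 2)*exp(-3*w)/3 + C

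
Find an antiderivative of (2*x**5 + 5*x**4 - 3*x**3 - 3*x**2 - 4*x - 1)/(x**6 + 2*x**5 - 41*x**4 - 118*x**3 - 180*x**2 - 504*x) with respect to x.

log(x)/504 + 419*log(x - 7)/455 - 8*log(x + 3)/585 + 8509*log(x + 6)/9360 + 189*log(x**2 + 4)/2080 - 17*atan(x/2)/1040 + C

Factor the denominator: x*(x - 7)*(x + 3)*(x + 6)*(x**2 + 4).
Partial-fraction decomposition: (189*x - 34)/(1040*(x**2 + 4)) + 8509/(9360*(x + 6)) - 8/(585*(x + 3)) + 419/(455*(x - 7)) + 1/(504*x).
Integrate each term; A/(x−a) gives A·log|x−a|; the (Bx+D)/(x²+p²) term gives a log and an atan.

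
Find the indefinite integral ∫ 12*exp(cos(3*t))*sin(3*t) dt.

Let u = cos(3*t), so du = (-3*sin(3*t)) dt.
Rewriting, the integral becomes -4·∫ e^u du = -4·e^u.
Substituting back, u = cos(3*t).

-4*exp(cos(3*t)) + C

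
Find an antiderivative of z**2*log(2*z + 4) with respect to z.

Use integration by parts with u = log(2*z + 4), dv = z**2 dz.
Then du = 2/(2*z + 4) dz and v = z**3/3.

z**3*log(2*z + 4)/3 - z**3/9 + z**2/3 - 4*z/3 + 8*log(z + 2)/3 + C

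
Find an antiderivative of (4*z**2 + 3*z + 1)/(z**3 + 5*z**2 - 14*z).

-log(z)/14 + 23*log(z - 2)/18 + 176*log(z + 7)/63 + C

Factor the denominator: z*(z - 2)*(z + 7).
Partial-fraction decomposition: 176/(63*(z + 7)) + 23/(18*(z - 2)) - 1/(14*z).
Integrate each term: A/(z−a) contributes A·log|z−a|.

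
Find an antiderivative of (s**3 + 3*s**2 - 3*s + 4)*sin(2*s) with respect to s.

Use integration by parts with u = s**3 + 3*s**2 - 3*s + 4, dv = sin(2*s) ds, so v = -cos(2*s)/2.
Apply parts 3 times (tabular method): alternate signs, differentiate u down to 0, integrate dv up.

-s**3*cos(2*s)/2 + 3*s**2*sin(2*s)/4 - 3*s**2*cos(2*s)/2 + 3*s*sin(2*s)/2 + 9*s*cos(2*s)/4 - 9*sin(2*s)/8 - 5*cos(2*s)/4 + C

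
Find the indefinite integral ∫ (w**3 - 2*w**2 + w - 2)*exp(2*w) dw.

(4*w**3 - 14*w**2 + 18*w - 17)*exp(2*w)/8 + C

Use integration by parts with u = w**3 - 2*w**2 + w - 2, dv = exp(2*w) dw, so v = exp(2*w)/2.
Apply parts 3 times (tabular method): alternate signs, differentiate u down to 0, integrate dv up.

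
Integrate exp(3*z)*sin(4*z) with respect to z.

Let I denote the integral. Integrate by parts with u = sin(4*z), dv = exp(3*z) dz, so v = exp(3*z)/3: I = exp(3*z)*sin(4*z)/3 − (4/3)·∫ exp(3*z)*cos(4*z) dz.
Apply parts again with u = cos(4*z), dv = exp(3*z) dz: ∫ exp(3*z)*cos(4*z) dz = exp(3*z)*cos(4*z)/3 + (4/3)·I. Substituting back brings back I: I = exp(3*z)*sin(4*z)/3 - 4*exp(3*z)*cos(4*z)/9 − (16/9)·I.
Solving for I: (1 + 16/9)·I equals the remaining terms, so I = (9/25)·(exp(3*z)*sin(4*z)/3 - 4*exp(3*z)*cos(4*z)/9).

3*exp(3*z)*sin(4*z)/25 - 4*exp(3*z)*cos(4*z)/25 + C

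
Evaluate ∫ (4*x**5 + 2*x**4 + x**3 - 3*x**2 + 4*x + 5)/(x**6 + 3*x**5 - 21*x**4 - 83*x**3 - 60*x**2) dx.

Factor the denominator: x**2*(x - 5)*(x + 1)*(x + 3)*(x + 4).
Partial-fraction decomposition: 3707/(432*(x + 4)) - 871/(144*(x + 3)) + 5/(36*(x + 1)) + 553/(432*(x - 5)) + 7/(144*x) - 1/(12*x**2).
Integrate each term; A/(x−a) gives A·log|x−a|; A/(x−a)² gives −A/(x−a).

7*log(x)/144 + 553*log(x - 5)/432 + 5*log(x + 1)/36 - 871*log(x + 3)/144 + 3707*log(x + 4)/432 + 1/(12*x) + C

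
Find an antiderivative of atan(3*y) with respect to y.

y*atan(3*y) - log(9*y**2 + 1)/6 + C

Use integration by parts with u = arctan(3*y), dv = dy.
Then du = 3/(9*y**2 + 1) dy.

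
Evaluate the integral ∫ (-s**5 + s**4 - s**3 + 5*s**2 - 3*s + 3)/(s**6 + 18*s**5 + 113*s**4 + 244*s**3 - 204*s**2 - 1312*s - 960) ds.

-log(s - 2)/864 - 7*log(s + 1)/270 - 511*log(s + 4)/6 + 287*log(s + 5)/2 - 9489*log(s + 6)/160 - 1439/(36*s + 144) + C

Factor the denominator: (s - 2)*(s + 1)*(s + 4)**2*(s + 5)*(s + 6).
Partial-fraction decomposition: -9489/(160*(s + 6)) + 287/(2*(s + 5)) - 511/(6*(s + 4)) + 1439/(36*(s + 4)**2) - 7/(270*(s + 1)) - 1/(864*(s - 2)).
Integrate each term; A/(s−a) gives A·log|s−a|; A/(s−a)² gives −A/(s−a).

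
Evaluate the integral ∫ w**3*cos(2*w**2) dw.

Let u = w², du = 2w dw; rewrite as (1/2)∫ u^1·cos(2u) du.
Now integrate by parts 1 time.

w**2*sin(2*w**2)/4 + cos(2*w**2)/8 + C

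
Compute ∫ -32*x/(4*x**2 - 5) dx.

Let u = 4*x**2 - 5, so du = (8*x) dx.
Rewriting, the integral becomes -4·∫ 1/u du = -4·log(u).
Substituting back, u = 4*x**2 - 5.

-4*log(4*x**2 - 5) + C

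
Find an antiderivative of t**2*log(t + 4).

Use integration by parts with u = log(t + 4), dv = t**2 dt.
Then du = 1/(t + 4) dt and v = t**3/3.

t**3*log(t + 4)/3 - t**3/9 + 2*t**2/3 - 16*t/3 + 64*log(t + 4)/3 + C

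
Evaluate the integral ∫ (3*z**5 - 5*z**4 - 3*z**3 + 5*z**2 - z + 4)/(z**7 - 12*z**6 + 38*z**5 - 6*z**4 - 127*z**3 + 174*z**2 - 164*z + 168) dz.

4181*log(z - 7)/5000 - 289*log(z - 3)/200 + 651*log(z - 2)/1000 - 7*log(z + 2)/200 - 9*log(z**2 + 1)/2500 - 19*atan(z)/625 - 7/(50*z - 100) + C

Factor the denominator: (z - 7)*(z - 3)*(z - 2)**2*(z + 2)*(z**2 + 1).
Partial-fraction decomposition: -(9*z + 38)/(1250*(z**2 + 1)) - 7/(200*(z + 2)) + 651/(1000*(z - 2)) + 7/(50*(z - 2)**2) - 289/(200*(z - 3)) + 4181/(5000*(z - 7)).
Integrate each term; A/(z−a) gives A·log|z−a|; the (Bz+D)/(z²+p²) term gives a log and an atan.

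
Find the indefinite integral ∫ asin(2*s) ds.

Use integration by parts with u = arcsin(2*s), dv = ds.
Then du = 2/sqrt(-4*s**2 + 1) ds.

s*asin(2*s) + sqrt(-4*s**2 + 1)/2 + C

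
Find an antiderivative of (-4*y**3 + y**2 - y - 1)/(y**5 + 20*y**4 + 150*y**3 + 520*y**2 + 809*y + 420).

Factor the denominator: (y + 1)*(y + 3)*(y + 4)*(y + 5)*(y + 7).
Partial-fraction decomposition: 1427/(144*(y + 7)) - 529/(16*(y + 5)) + 275/(9*(y + 4)) - 119/(16*(y + 3)) + 5/(144*(y + 1)).
Integrate each term: A/(y−a) contributes A·log|y−a|.

5*log(y + 1)/144 - 119*log(y + 3)/16 + 275*log(y + 4)/9 - 529*log(y + 5)/16 + 1427*log(y + 7)/144 + C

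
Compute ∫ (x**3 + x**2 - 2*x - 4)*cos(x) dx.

Use integration by parts with u = x**3 + x**2 - 2*x - 4, dv = cos(x) dx, so v = sin(x).
Apply parts 3 times (tabular method): alternate signs, differentiate u down to 0, integrate dv up.

x**3*sin(x) + x**2*sin(x) + 3*x**2*cos(x) - 8*x*sin(x) + 2*x*cos(x) - 6*sin(x) - 8*cos(x) + C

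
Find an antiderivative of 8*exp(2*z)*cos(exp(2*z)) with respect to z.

4*sin(exp(2*z)) + C

Let u = exp(2*z), so du = (2*exp(2*z)) dz.
Rewriting, the integral becomes 4·∫ cos(u) du = 4·sin(u).
Substituting back, u = exp(2*z).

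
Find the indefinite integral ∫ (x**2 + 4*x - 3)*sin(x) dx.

-x**2*cos(x) + 2*x*sin(x) - 4*x*cos(x) + 4*sin(x) + 5*cos(x) + C

Use integration by parts with u = x**2 + 4*x - 3, dv = sin(x) dx, so v = -cos(x).
Apply parts 2 times (tabular method): alternate signs, differentiate u down to 0, integrate dv up.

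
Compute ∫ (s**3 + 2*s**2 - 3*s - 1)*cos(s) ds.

Use integration by parts with u = s**3 + 2*s**2 - 3*s - 1, dv = cos(s) ds, so v = sin(s).
Apply parts 3 times (tabular method): alternate signs, differentiate u down to 0, integrate dv up.

s**3*sin(s) + 2*s**2*sin(s) + 3*s**2*cos(s) - 9*s*sin(s) + 4*s*cos(s) - 5*sin(s) - 9*cos(s) + C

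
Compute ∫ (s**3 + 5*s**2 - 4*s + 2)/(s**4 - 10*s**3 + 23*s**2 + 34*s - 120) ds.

116*log(s - 5)/7 - 65*log(s - 4)/3 + 31*log(s - 3)/5 - 11*log(s + 2)/105 + C

Factor the denominator: (s - 5)*(s - 4)*(s - 3)*(s + 2).
Partial-fraction decomposition: -11/(105*(s + 2)) + 31/(5*(s - 3)) - 65/(3*(s - 4)) + 116/(7*(s - 5)).
Integrate each term: A/(s−a) contributes A·log|s−a|.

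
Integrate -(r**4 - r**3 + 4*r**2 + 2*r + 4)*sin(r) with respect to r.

Use integration by parts with u = r**4 - r**3 + 4*r**2 + 2*r + 4, dv = -sin(r) dr, so v = cos(r).
Apply parts 4 times (tabular method): alternate signs, differentiate u down to 0, integrate dv up.

r**4*cos(r) - 4*r**3*sin(r) - r**3*cos(r) + 3*r**2*sin(r) - 8*r**2*cos(r) + 16*r*sin(r) + 8*r*cos(r) - 8*sin(r) + 20*cos(r) + C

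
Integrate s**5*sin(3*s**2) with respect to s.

Let u = s², du = 2s ds; rewrite as (1/2)∫ u^2·sin(3u) du.
Now integrate by parts 2 times.

-s**4*cos(3*s**2)/6 + s**2*sin(3*s**2)/9 + cos(3*s**2)/27 + C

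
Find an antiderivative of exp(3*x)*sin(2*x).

3*exp(3*x)*sin(2*x)/13 - 2*exp(3*x)*cos(2*x)/13 + C

Let I denote the integral. Integrate by parts with u = sin(2*x), dv = exp(3*x) dx, so v = exp(3*x)/3: I = exp(3*x)*sin(2*x)/3 − (2/3)·∫ exp(3*x)*cos(2*x) dx.
Apply parts again with u = cos(2*x), dv = exp(3*x) dx: ∫ exp(3*x)*cos(2*x) dx = exp(3*x)*cos(2*x)/3 + (2/3)·I. Substituting back brings back I: I = exp(3*x)*sin(2*x)/3 - 2*exp(3*x)*cos(2*x)/9 − (4/9)·I.
Solving for I: (1 + 4/9)·I equals the remaining terms, so I = (9/13)·(exp(3*x)*sin(2*x)/3 - 2*exp(3*x)*cos(2*x)/9).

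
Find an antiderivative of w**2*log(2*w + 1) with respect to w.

w**3*log(2*w + 1)/3 - w**3/9 + w**2/12 - w/12 + log(2*w + 1)/24 + C

Use integration by parts with u = log(2*w + 1), dv = w**2 dw.
Then du = 2/(2*w + 1) dw and v = w**3/3.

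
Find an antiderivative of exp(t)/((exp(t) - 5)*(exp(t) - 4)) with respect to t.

Let u = e^t, du = e^t dt.
The integral becomes ∫ du/((u-4)(u-5)); decompose into partial fractions.

log(exp(t) - 5) - log(exp(t) - 4) + C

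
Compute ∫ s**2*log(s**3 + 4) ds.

Let u = s**3 + 4, so du = (3*s**2) ds.
The integral becomes (1/3)·∫ log(u) du; integrate by parts with u′=log(u), dv′=du.

s**3*log(s**3 + 4)/3 - s**3/3 + 4*log(s**3 + 4)/3 + C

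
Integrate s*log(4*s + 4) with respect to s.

s**2*log(4*s + 4)/2 - s**2/4 + s/2 - log(s + 1)/2 + C

Use integration by parts with u = log(4*s + 4), dv = s ds.
Then du = 4/(4*s + 4) ds and v = s**2/2.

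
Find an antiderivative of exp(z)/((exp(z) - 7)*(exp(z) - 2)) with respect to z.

log(exp(z) - 7)/5 - log(exp(z) - 2)/5 + C

Let u = e^z, du = e^z dz.
The integral becomes ∫ du/((u-7)(u-2)); decompose into partial fractions.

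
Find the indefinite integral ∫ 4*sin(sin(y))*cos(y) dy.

Let u = sin(y), so du = (cos(y)) dy.
Rewriting, the integral becomes 4·∫ sin(u) du = 4·-cos(u).
Substituting back, u = sin(y).

-4*cos(sin(y)) + C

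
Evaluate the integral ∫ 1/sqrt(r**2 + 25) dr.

log(r + sqrt(r**2 + 25)) + C

Substitute r = 5·tan(θ), so dr = 5·sec(θ)^2 dθ and the radical becomes sqrt(r**2 + 25) = 5·sec(θ) by the Pythagorean identity.
Integrate the resulting trig expression in θ, then back-substitute tan(θ) = r/5, sec(θ) = sqrt(r**2 + 25)/5 (absorbing any constant into C).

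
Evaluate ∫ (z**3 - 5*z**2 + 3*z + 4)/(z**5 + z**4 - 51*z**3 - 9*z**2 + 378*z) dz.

Factor the denominator: z*(z - 6)*(z - 3)*(z + 3)*(z + 7).
Partial-fraction decomposition: -121/(728*(z + 7)) + 77/(648*(z + 3)) + 1/(108*(z - 3)) + 29/(1053*(z - 6)) + 2/(189*z).
Integrate each term: A/(z−a) contributes A·log|z−a|.

2*log(z)/189 + 29*log(z - 6)/1053 + log(z - 3)/108 + 77*log(z + 3)/648 - 121*log(z + 7)/728 + C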